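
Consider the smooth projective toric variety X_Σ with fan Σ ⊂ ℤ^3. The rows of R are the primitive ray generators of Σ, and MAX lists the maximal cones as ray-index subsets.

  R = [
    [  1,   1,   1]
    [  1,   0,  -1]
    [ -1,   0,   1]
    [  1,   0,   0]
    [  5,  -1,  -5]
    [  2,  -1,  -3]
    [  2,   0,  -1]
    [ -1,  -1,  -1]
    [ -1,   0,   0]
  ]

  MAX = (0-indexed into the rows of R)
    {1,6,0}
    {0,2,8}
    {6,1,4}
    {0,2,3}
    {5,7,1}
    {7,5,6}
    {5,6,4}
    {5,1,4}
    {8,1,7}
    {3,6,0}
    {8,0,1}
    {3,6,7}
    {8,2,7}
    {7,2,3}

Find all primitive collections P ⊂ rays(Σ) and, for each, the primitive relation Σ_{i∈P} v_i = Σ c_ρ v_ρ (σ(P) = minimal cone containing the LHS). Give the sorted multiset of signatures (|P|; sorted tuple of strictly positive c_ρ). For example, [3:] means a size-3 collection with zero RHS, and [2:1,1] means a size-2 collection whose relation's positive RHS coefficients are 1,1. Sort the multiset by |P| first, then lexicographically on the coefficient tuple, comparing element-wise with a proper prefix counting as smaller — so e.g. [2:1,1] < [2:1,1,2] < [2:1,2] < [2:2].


Δ(Σ) — 9 vertices, 17 min non-faces:

  {0,7}:  v_{0} + v_{7} = 0 ; sig = [2:]
  {1,2}:  v_{1} + v_{2} = 0 ; sig = [2:]
  {3,8}:  v_{3} + v_{8} = 0 ; sig = [2:]
  {1,3}:  v_{1} + v_{3} = v_{6} ; sig = [2:1]
  {2,6}:  v_{2} + v_{6} = v_{3} ; sig = [2:1]
  {6,8}:  v_{6} + v_{8} = v_{1} ; sig = [2:1]
  {0,5}:  v_{0} + v_{5} = v_{1} + v_{6} ; sig = [2:1,1]
  {2,4}:  v_{2} + v_{4} = v_{5} + v_{6} ; sig = [2:1,1]
  {2,5}:  v_{2} + v_{5} = v_{6} + v_{7} ; sig = [2:1,1]
  {3,4}:  v_{3} + v_{4} = v_{5} + 2·v_{6} ; sig = [2:1,2]
  {3,5}:  v_{3} + v_{5} = 2·v_{6} + v_{7} ; sig = [2:1,2]
  {4,8}:  v_{4} + v_{8} = 2·v_{1} + v_{5} ; sig = [2:1,2]
  {5,8}:  v_{5} + v_{8} = 2·v_{1} + v_{7} ; sig = [2:1,2]
  {4,7}:  v_{4} + v_{7} = 2·v_{5} ; sig = [2:2]
  {0,4}:  v_{0} + v_{4} = 2·v_{1} + 2·v_{6} ; sig = [2:2,2]
  {1,5,6}:  v_{1} + v_{5} + v_{6} = v_{4} ; sig = [3:1]
  {1,6,7}:  v_{1} + v_{6} + v_{7} = v_{5} ; sig = [3:1]

Hence PRS(X_Σ) =
    |P|=2: 15 collections, coeffs (), (), (), (1), (1), (1), (1,1), (1,1), (1,1), (1,2), (1,2), (1,2), (1,2), (2), (2,2)
    |P|=3: 2 collections, coeffs (1), (1)


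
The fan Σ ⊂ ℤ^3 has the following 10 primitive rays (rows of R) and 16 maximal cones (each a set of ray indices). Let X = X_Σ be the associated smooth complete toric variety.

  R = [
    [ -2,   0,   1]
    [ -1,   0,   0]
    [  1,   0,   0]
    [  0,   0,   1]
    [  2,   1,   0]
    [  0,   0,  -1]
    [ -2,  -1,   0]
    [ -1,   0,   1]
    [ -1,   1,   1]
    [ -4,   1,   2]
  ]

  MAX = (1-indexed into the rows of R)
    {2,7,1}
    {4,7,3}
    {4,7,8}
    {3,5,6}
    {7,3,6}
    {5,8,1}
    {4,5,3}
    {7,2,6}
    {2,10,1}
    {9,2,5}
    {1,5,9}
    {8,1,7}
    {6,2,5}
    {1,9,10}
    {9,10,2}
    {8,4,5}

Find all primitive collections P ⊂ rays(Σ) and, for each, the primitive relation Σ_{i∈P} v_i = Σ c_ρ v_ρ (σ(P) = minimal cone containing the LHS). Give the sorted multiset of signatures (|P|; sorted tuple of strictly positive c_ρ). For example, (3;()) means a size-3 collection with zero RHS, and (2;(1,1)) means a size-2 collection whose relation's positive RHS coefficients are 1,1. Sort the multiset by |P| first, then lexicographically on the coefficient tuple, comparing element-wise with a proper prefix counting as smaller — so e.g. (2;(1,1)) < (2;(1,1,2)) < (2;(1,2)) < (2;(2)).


Minimal non-faces — 23 found among 10 rays, 16 max cones:

  P = {2,3}:  v_{2} + v_{3} = 0  ⟹  sig = (2;())
  P = {4,6}:  v_{4} + v_{6} = 0  ⟹  sig = (2;())
  P = {5,7}:  v_{5} + v_{7} = 0  ⟹  sig = (2;())
  P = {1,3}:  v_{1} + v_{3} = v_{8}  ⟹  sig = (2;(1))
  P = {2,4}:  v_{2} + v_{4} = v_{8}  ⟹  sig = (2;(1))
  P = {2,8}:  v_{2} + v_{8} = v_{1}  ⟹  sig = (2;(1))
  P = {3,8}:  v_{3} + v_{8} = v_{4}  ⟹  sig = (2;(1))
  P = {6,8}:  v_{6} + v_{8} = v_{2}  ⟹  sig = (2;(1))
  P = {3,9}:  v_{3} + v_{9} = v_{1} + v_{5}  ⟹  sig = (2;(1,1))
  P = {3,10}:  v_{3} + v_{10} = v_{1} + v_{9}  ⟹  sig = (2;(1,1))
  P = {7,9}:  v_{7} + v_{9} = v_{1} + v_{2}  ⟹  sig = (2;(1,1))
  P = {4,9}:  v_{4} + v_{9} = v_{1} + v_{5} + v_{8}  ⟹  sig = (2;(1,1,1))
  P = {8,9}:  v_{8} + v_{9} = 2·v_{1} + v_{5}  ⟹  sig = (2;(1,2))
  P = {8,10}:  v_{8} + v_{10} = 2·v_{1} + v_{9}  ⟹  sig = (2;(1,2))
  P = {4,10}:  v_{4} + v_{10} = 3·v_{1} + v_{5}  ⟹  sig = (2;(1,3))
  P = {6,9}:  v_{6} + v_{9} = 3·v_{2} + v_{5}  ⟹  sig = (2;(1,3))
  P = {6,10}:  v_{6} + v_{10} = 3·v_{2} + v_{9}  ⟹  sig = (2;(1,3))
  P = {1,4}:  v_{1} + v_{4} = 2·v_{8}  ⟹  sig = (2;(2))
  P = {1,6}:  v_{1} + v_{6} = 2·v_{2}  ⟹  sig = (2;(2))
  P = {5,10}:  v_{5} + v_{10} = 2·v_{9}  ⟹  sig = (2;(2))
  P = {7,10}:  v_{7} + v_{10} = 2·v_{1} + 2·v_{2}  ⟹  sig = (2;(2,2))
  P = {1,2,5}:  v_{1} + v_{2} + v_{5} = v_{9}  ⟹  sig = (3;(1))
  P = {1,2,9}:  v_{1} + v_{2} + v_{9} = v_{10}  ⟹  sig = (3;(1))

so the primitive-relation signature multiset is
{ (2;()) ×3,  (2;(1)) ×5,  (2;(1,1)) ×3,  (2;(1,1,1)),  (2;(1,2)) ×2,  (2;(1,3)) ×3,  (2;(2)) ×3,  (2;(2,2)),  (3;(1)) ×2 }


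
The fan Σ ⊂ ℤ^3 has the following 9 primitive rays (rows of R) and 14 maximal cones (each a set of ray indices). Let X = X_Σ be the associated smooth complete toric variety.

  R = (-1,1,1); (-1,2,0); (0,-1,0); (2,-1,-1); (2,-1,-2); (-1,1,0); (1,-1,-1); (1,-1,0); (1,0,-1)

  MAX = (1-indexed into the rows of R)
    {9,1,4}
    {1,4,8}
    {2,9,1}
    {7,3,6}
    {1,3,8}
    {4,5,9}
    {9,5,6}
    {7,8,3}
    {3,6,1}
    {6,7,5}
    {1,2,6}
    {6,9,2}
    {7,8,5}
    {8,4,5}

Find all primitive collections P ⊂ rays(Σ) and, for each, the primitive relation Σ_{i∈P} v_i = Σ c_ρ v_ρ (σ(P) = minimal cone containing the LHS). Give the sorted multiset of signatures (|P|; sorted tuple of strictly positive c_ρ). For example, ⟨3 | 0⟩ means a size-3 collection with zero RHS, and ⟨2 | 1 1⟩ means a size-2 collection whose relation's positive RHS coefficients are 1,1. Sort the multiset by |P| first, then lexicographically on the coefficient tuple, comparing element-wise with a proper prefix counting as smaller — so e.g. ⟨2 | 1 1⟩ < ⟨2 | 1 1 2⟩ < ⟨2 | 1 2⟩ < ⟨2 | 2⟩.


Δ(Σ) — 9 vertices, 16 min non-faces:

  P={1,7}:  v_{1} + v_{7} = 0  →  sig = ⟨2 | 0⟩
  P={6,8}:  v_{6} + v_{8} = 0  →  sig = ⟨2 | 0⟩
  P={1,5}:  v_{1} + v_{5} = v_{9}  →  sig = ⟨2 | 1⟩
  P={2,3}:  v_{2} + v_{3} = v_{6}  →  sig = ⟨2 | 1⟩
  P={3,9}:  v_{3} + v_{9} = v_{7}  →  sig = ⟨2 | 1⟩
  P={4,6}:  v_{4} + v_{6} = v_{9}  →  sig = ⟨2 | 1⟩
  P={7,9}:  v_{7} + v_{9} = v_{5}  →  sig = ⟨2 | 1⟩
  P={8,9}:  v_{8} + v_{9} = v_{4}  →  sig = ⟨2 | 1⟩
  P={2,7}:  v_{2} + v_{7} = v_{6} + v_{9}  →  sig = ⟨2 | 1 1⟩
  P={2,8}:  v_{2} + v_{8} = v_{1} + v_{9}  →  sig = ⟨2 | 1 1⟩
  P={3,4}:  v_{3} + v_{4} = v_{7} + v_{8}  →  sig = ⟨2 | 1 1⟩
  P={4,7}:  v_{4} + v_{7} = v_{5} + v_{8}  →  sig = ⟨2 | 1 1⟩
  P={2,4}:  v_{2} + v_{4} = v_{1} + 2·v_{9}  →  sig = ⟨2 | 1 2⟩
  P={2,5}:  v_{2} + v_{5} = v_{6} + 2·v_{9}  →  sig = ⟨2 | 1 2⟩
  P={3,5}:  v_{3} + v_{5} = 2·v_{7}  →  sig = ⟨2 | 2⟩
  P={1,6,9}:  v_{1} + v_{6} + v_{9} = v_{2}  →  sig = ⟨3 | 1⟩

so the primitive-relation signature multiset is
    ⟨2 | 0⟩
    ⟨2 | 0⟩
    ⟨2 | 1⟩
    ⟨2 | 1⟩
    ⟨2 | 1⟩
    ⟨2 | 1⟩
    ⟨2 | 1⟩
    ⟨2 | 1⟩
    ⟨2 | 1 1⟩
    ⟨2 | 1 1⟩
    ⟨2 | 1 1⟩
    ⟨2 | 1 1⟩
    ⟨2 | 1 2⟩
    ⟨2 | 1 2⟩
    ⟨2 | 2⟩
    ⟨3 | 1⟩


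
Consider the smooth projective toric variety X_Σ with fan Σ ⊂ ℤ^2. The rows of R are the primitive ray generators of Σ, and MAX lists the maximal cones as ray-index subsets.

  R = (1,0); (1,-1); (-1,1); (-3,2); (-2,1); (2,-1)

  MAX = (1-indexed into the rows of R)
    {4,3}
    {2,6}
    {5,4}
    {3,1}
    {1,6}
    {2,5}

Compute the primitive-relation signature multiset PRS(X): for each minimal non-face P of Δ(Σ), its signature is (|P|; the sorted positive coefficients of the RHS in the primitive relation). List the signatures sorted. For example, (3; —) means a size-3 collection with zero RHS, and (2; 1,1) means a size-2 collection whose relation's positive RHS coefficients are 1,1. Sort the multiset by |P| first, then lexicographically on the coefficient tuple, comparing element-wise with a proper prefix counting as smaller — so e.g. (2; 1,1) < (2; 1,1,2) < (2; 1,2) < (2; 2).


Δ(Σ) — 6 vertices, 9 min non-faces:

  P = {2,3}:  v_{2} + v_{3} = 0 — sig = (2; —)
  P = {5,6}:  v_{5} + v_{6} = 0 — sig = (2; —)
  P = {1,2}:  v_{1} + v_{2} = v_{6} — sig = (2; 1)
  P = {1,5}:  v_{1} + v_{5} = v_{3} — sig = (2; 1)
  P = {2,4}:  v_{2} + v_{4} = v_{5} — sig = (2; 1)
  P = {3,5}:  v_{3} + v_{5} = v_{4} — sig = (2; 1)
  P = {3,6}:  v_{3} + v_{6} = v_{1} — sig = (2; 1)
  P = {4,6}:  v_{4} + v_{6} = v_{3} — sig = (2; 1)
  P = {1,4}:  v_{1} + v_{4} = 2·v_{3} — sig = (2; 2)

Hence PRS(X_Σ) =
{ (2; —) ×2,  (2; 1) ×6,  (2; 2) }


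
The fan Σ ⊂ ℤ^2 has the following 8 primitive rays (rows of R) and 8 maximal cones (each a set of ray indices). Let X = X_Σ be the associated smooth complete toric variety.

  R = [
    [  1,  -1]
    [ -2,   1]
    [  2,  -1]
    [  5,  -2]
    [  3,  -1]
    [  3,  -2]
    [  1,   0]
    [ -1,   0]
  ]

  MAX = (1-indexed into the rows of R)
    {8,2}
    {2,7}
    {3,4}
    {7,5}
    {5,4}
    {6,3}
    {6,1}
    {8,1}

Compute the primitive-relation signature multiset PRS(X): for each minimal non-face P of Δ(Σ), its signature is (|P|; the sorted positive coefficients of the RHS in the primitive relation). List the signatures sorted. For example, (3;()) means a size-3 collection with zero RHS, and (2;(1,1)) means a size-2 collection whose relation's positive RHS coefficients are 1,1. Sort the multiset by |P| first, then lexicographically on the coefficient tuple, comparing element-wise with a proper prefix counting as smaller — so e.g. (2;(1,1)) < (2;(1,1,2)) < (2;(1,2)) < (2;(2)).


Δ(Σ) — 8 vertices, 20 min non-faces:

  P={2,3}:  v_{2} + v_{3} = 0  so sig = (2;())
  P={7,8}:  v_{7} + v_{8} = 0  so sig = (2;())
  P={1,2}:  v_{1} + v_{2} = v_{8}  so sig = (2;(1))
  P={1,3}:  v_{1} + v_{3} = v_{6}  so sig = (2;(1))
  P={1,7}:  v_{1} + v_{7} = v_{3}  so sig = (2;(1))
  P={2,4}:  v_{2} + v_{4} = v_{5}  so sig = (2;(1))
  P={2,5}:  v_{2} + v_{5} = v_{7}  so sig = (2;(1))
  P={2,6}:  v_{2} + v_{6} = v_{1}  so sig = (2;(1))
  P={3,5}:  v_{3} + v_{5} = v_{4}  so sig = (2;(1))
  P={3,7}:  v_{3} + v_{7} = v_{5}  so sig = (2;(1))
  P={3,8}:  v_{3} + v_{8} = v_{1}  so sig = (2;(1))
  P={5,8}:  v_{5} + v_{8} = v_{3}  so sig = (2;(1))
  P={1,5}:  v_{1} + v_{5} = 2·v_{3}  so sig = (2;(2))
  P={4,7}:  v_{4} + v_{7} = 2·v_{5}  so sig = (2;(2))
  P={4,8}:  v_{4} + v_{8} = 2·v_{3}  so sig = (2;(2))
  P={6,7}:  v_{6} + v_{7} = 2·v_{3}  so sig = (2;(2))
  P={6,8}:  v_{6} + v_{8} = 2·v_{1}  so sig = (2;(2))
  P={1,4}:  v_{1} + v_{4} = 3·v_{3}  so sig = (2;(3))
  P={5,6}:  v_{5} + v_{6} = 3·v_{3}  so sig = (2;(3))
  P={4,6}:  v_{4} + v_{6} = 4·v_{3}  so sig = (2;(4))

Hence PRS(X_Σ) =
[(2;()), (2;()), (2;(1)), (2;(1)), (2;(1)), (2;(1)), (2;(1)), (2;(1)), (2;(1)), (2;(1)), (2;(1)), (2;(1)), (2;(2)), (2;(2)), (2;(2)), (2;(2)), (2;(2)), (2;(3)), (2;(3)), (2;(4))]


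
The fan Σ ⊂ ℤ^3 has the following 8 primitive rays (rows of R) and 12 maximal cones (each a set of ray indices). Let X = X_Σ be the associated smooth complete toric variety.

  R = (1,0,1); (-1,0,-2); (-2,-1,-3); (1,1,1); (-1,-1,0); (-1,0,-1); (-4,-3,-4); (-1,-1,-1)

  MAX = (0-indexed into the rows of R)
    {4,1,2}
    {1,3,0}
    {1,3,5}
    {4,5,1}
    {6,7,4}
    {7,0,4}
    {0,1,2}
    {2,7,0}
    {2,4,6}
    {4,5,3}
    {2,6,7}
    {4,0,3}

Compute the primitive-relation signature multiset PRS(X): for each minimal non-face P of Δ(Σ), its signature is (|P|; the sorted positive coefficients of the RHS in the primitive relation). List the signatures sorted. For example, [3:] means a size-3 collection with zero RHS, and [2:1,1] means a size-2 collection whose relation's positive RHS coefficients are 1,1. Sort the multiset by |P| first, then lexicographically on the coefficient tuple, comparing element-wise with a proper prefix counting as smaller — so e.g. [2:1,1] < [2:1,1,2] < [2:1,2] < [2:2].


The 14 primitive collections of Σ (r=8, n=3):

  P = {0,5}:  v_{0} + v_{5} = 0  →  sig = [2:]
  P = {3,7}:  v_{3} + v_{7} = 0  →  sig = [2:]
  P = {1,7}:  v_{1} + v_{7} = v_{2}  →  sig = [2:1]
  P = {2,3}:  v_{2} + v_{3} = v_{1}  →  sig = [2:1]
  P = {3,6}:  v_{3} + v_{6} = v_{2} + v_{4}  →  sig = [2:1,1]
  P = {5,7}:  v_{5} + v_{7} = v_{1} + v_{4}  →  sig = [2:1,1]
  P = {5,6}:  v_{5} + v_{6} = v_{1} + v_{2} + 2·v_{4}  →  sig = [2:1,1,2]
  P = {1,6}:  v_{1} + v_{6} = 2·v_{2} + v_{4}  →  sig = [2:1,2]
  P = {2,5}:  v_{2} + v_{5} = 2·v_{1} + v_{4}  →  sig = [2:1,2]
  P = {0,6}:  v_{0} + v_{6} = 3·v_{7}  →  sig = [2:3]
  P = {0,1,4}:  v_{0} + v_{1} + v_{4} = v_{7}  →  sig = [3:1]
  P = {1,3,4}:  v_{1} + v_{3} + v_{4} = v_{5}  →  sig = [3:1]
  P = {2,4,7}:  v_{2} + v_{4} + v_{7} = v_{6}  →  sig = [3:1]
  P = {0,2,4}:  v_{0} + v_{2} + v_{4} = 2·v_{7}  →  sig = [3:2]

Hence PRS(X_Σ) =
    [2:]
    [2:]
    [2:1]
    [2:1]
    [2:1,1]
    [2:1,1]
    [2:1,1,2]
    [2:1,2]
    [2:1,2]
    [2:3]
    [3:1]
    [3:1]
    [3:1]
    [3:2]


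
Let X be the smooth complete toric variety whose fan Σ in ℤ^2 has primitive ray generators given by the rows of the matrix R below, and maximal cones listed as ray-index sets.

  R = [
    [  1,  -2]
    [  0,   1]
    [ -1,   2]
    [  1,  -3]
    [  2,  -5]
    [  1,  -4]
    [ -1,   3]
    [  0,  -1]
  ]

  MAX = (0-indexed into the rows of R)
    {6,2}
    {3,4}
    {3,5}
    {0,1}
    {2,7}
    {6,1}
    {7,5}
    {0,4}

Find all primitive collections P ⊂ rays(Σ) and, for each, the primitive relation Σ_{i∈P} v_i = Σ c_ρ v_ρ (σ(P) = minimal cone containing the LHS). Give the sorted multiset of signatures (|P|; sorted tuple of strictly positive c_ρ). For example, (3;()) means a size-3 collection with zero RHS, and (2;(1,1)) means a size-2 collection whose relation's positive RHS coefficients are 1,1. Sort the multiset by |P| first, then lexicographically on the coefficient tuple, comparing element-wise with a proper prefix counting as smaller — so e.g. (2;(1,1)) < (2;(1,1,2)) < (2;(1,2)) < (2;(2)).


Minimal non-faces — 20 found among 8 rays, 8 max cones:

  {0,2}:  v_{0} + v_{2} = 0 ; sig = (2;())
  {1,7}:  v_{1} + v_{7} = 0 ; sig = (2;())
  {3,6}:  v_{3} + v_{6} = 0 ; sig = (2;())
  {0,3}:  v_{0} + v_{3} = v_{4} ; sig = (2;(1))
  {0,6}:  v_{0} + v_{6} = v_{1} ; sig = (2;(1))
  {0,7}:  v_{0} + v_{7} = v_{3} ; sig = (2;(1))
  {1,2}:  v_{1} + v_{2} = v_{6} ; sig = (2;(1))
  {1,3}:  v_{1} + v_{3} = v_{0} ; sig = (2;(1))
  {1,5}:  v_{1} + v_{5} = v_{3} ; sig = (2;(1))
  {2,3}:  v_{2} + v_{3} = v_{7} ; sig = (2;(1))
  {2,4}:  v_{2} + v_{4} = v_{3} ; sig = (2;(1))
  {3,7}:  v_{3} + v_{7} = v_{5} ; sig = (2;(1))
  {4,6}:  v_{4} + v_{6} = v_{0} ; sig = (2;(1))
  {5,6}:  v_{5} + v_{6} = v_{7} ; sig = (2;(1))
  {6,7}:  v_{6} + v_{7} = v_{2} ; sig = (2;(1))
  {0,5}:  v_{0} + v_{5} = 2·v_{3} ; sig = (2;(2))
  {1,4}:  v_{1} + v_{4} = 2·v_{0} ; sig = (2;(2))
  {2,5}:  v_{2} + v_{5} = 2·v_{7} ; sig = (2;(2))
  {4,7}:  v_{4} + v_{7} = 2·v_{3} ; sig = (2;(2))
  {4,5}:  v_{4} + v_{5} = 3·v_{3} ; sig = (2;(3))

Signatures (|P|; sorted positive RHS coefficients), sorted:
    (2;())
    (2;())
    (2;())
    (2;(1))
    (2;(1))
    (2;(1))
    (2;(1))
    (2;(1))
    (2;(1))
    (2;(1))
    (2;(1))
    (2;(1))
    (2;(1))
    (2;(1))
    (2;(1))
    (2;(2))
    (2;(2))
    (2;(2))
    (2;(2))
    (2;(3))


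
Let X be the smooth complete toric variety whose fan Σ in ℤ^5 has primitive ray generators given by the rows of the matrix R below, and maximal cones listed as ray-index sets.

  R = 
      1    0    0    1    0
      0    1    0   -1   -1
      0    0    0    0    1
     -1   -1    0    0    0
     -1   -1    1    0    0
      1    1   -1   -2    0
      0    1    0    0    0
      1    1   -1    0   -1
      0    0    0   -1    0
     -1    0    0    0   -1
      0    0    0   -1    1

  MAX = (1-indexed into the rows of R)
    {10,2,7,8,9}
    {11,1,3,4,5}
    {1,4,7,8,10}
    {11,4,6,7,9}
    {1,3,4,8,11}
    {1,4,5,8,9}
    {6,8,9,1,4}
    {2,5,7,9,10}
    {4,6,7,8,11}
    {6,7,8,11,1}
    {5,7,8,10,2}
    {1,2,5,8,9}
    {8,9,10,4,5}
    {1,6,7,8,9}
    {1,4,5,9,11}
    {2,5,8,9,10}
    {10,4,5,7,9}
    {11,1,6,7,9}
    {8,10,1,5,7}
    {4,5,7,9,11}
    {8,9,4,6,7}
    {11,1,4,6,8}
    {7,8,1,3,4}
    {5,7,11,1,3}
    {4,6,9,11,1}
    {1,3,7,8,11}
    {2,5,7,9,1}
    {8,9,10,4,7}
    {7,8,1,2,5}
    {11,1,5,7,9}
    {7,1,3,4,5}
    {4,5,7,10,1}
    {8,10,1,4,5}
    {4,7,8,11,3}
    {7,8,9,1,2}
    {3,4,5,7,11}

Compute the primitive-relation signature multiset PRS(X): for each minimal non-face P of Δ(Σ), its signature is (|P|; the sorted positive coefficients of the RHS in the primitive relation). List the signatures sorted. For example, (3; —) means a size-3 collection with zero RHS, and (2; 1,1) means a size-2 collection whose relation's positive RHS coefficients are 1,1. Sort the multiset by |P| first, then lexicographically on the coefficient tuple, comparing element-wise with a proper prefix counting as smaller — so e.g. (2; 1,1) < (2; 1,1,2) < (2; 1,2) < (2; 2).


Primitive collections (20):

  • {3,9}:  v_{3} + v_{9} = v_{11}  ⟹  sig = (2; 1)
  • {2,3}:  v_{2} + v_{3} = v_{7} + v_{9}  ⟹  sig = (2; 1,1)
  • {2,4}:  v_{2} + v_{4} = v_{9} + v_{10}  ⟹  sig = (2; 1,1)
  • {3,10}:  v_{3} + v_{10} = v_{4} + v_{7}  ⟹  sig = (2; 1,1)
  • {10,11}:  v_{10} + v_{11} = v_{4} + v_{7} + v_{9}  ⟹  sig = (2; 1,1,1)
  • {6,10}:  v_{6} + v_{10} = v_{4} + v_{7} + v_{8} + 2·v_{9}  ⟹  sig = (2; 1,1,1,2)
  • {2,6}:  v_{2} + v_{6} = v_{7} + v_{8} + 3·v_{9}  ⟹  sig = (2; 1,1,3)
  • {2,11}:  v_{2} + v_{11} = v_{7} + 2·v_{9}  ⟹  sig = (2; 1,2)
  • {3,6}:  v_{3} + v_{6} = v_{8} + 2·v_{11}  ⟹  sig = (2; 1,2)
  • {5,6}:  v_{5} + v_{6} = 2·v_{9}  ⟹  sig = (2; 2)
  • {3,5,8}:  v_{3} + v_{5} + v_{8} = 0  ⟹  sig = (3; —)
  • {5,8,11}:  v_{5} + v_{8} + v_{11} = v_{9}  ⟹  sig = (3; 1)
  • {8,9,11}:  v_{8} + v_{9} + v_{11} = v_{6}  ⟹  sig = (3; 1)
  • {1,9,10}:  v_{1} + v_{9} + v_{10} = v_{5} + v_{8}  ⟹  sig = (3; 1,1)
  • {1,2,10}:  v_{1} + v_{2} + v_{10} = 2·v_{5} + v_{7} + 2·v_{8}  ⟹  sig = (3; 1,2,2)
  • {1,4,7,9}:  v_{1} + v_{4} + v_{7} + v_{9} = 0  ⟹  sig = (4; —)
  • {1,4,7,11}:  v_{1} + v_{4} + v_{7} + v_{11} = v_{3}  ⟹  sig = (4; 1)
  • {4,5,7,8}:  v_{4} + v_{5} + v_{7} + v_{8} = v_{10}  ⟹  sig = (4; 1)
  • {5,7,8,9}:  v_{5} + v_{7} + v_{8} + v_{9} = v_{2}  ⟹  sig = (4; 1)
  • {1,4,6,7}:  v_{1} + v_{4} + v_{6} + v_{7} = v_{8} + v_{11}  ⟹  sig = (4; 1,1)

Sorted signature multiset PRS(X):
{ (2; 1),  (2; 1,1) ×3,  (2; 1,1,1),  (2; 1,1,1,2),  (2; 1,1,3),  (2; 1,2) ×2,  (2; 2),  (3; —),  (3; 1) ×2,  (3; 1,1),  (3; 1,2,2),  (4; —),  (4; 1) ×3,  (4; 1,1) }


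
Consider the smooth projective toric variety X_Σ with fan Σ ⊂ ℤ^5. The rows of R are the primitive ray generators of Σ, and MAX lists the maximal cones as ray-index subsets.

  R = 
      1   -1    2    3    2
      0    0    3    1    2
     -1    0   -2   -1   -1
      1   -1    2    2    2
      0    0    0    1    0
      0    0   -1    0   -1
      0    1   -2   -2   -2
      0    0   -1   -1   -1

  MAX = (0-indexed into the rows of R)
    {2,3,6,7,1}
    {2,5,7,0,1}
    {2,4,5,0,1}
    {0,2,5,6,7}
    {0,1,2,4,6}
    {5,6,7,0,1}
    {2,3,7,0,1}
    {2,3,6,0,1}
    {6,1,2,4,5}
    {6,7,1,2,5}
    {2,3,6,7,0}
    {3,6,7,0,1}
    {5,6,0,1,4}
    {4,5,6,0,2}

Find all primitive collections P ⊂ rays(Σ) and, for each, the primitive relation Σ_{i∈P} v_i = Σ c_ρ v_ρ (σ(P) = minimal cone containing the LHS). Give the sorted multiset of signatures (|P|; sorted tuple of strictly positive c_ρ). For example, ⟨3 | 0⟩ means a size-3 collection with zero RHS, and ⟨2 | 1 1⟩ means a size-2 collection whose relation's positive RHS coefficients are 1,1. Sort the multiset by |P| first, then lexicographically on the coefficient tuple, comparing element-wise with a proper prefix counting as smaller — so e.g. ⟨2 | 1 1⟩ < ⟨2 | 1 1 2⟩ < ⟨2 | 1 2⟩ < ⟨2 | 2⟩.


Primitive collections (5):

  {3,4}:  v_{3} + v_{4} = v_{0}  →  sig = ⟨2 | 1⟩
  {4,7}:  v_{4} + v_{7} = v_{5}  →  sig = ⟨2 | 1⟩
  {3,5}:  v_{3} + v_{5} = v_{0} + v_{7}  →  sig = ⟨2 | 1 1⟩
  {0,1,2,6,7}:  v_{0} + v_{1} + v_{2} + v_{6} + v_{7} = 0  →  sig = ⟨5 | 0⟩
  {0,1,2,5,6}:  v_{0} + v_{1} + v_{2} + v_{5} + v_{6} = v_{4}  →  sig = ⟨5 | 1⟩

Sorted signature multiset PRS(X):
    |P|=2: 3 collections, coeffs (1), (1), (1,1)
    |P|=5: 2 collections, coeffs (), (1)


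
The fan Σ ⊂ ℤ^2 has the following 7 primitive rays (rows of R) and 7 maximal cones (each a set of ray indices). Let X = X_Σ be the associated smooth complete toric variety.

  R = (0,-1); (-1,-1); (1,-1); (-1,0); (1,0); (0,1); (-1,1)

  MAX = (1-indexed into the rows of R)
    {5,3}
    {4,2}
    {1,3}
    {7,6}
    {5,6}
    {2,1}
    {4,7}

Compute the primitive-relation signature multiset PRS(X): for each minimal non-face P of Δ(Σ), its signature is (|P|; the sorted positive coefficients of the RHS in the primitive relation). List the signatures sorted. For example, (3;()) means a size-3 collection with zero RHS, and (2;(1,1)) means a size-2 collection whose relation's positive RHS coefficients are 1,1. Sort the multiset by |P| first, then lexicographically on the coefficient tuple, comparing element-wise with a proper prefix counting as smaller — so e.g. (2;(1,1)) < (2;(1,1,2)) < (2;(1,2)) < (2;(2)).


14 minimal non-faces of Δ(Σ) (on 7 rays):

  P = {1,6}:  v_{1} + v_{6} = 0 — sig = (2;())
  P = {3,7}:  v_{3} + v_{7} = 0 — sig = (2;())
  P = {4,5}:  v_{4} + v_{5} = 0 — sig = (2;())
  P = {1,4}:  v_{1} + v_{4} = v_{2} — sig = (2;(1))
  P = {1,5}:  v_{1} + v_{5} = v_{3} — sig = (2;(1))
  P = {1,7}:  v_{1} + v_{7} = v_{4} — sig = (2;(1))
  P = {2,5}:  v_{2} + v_{5} = v_{1} — sig = (2;(1))
  P = {2,6}:  v_{2} + v_{6} = v_{4} — sig = (2;(1))
  P = {3,4}:  v_{3} + v_{4} = v_{1} — sig = (2;(1))
  P = {3,6}:  v_{3} + v_{6} = v_{5} — sig = (2;(1))
  P = {4,6}:  v_{4} + v_{6} = v_{7} — sig = (2;(1))
  P = {5,7}:  v_{5} + v_{7} = v_{6} — sig = (2;(1))
  P = {2,3}:  v_{2} + v_{3} = 2·v_{1} — sig = (2;(2))
  P = {2,7}:  v_{2} + v_{7} = 2·v_{4} — sig = (2;(2))

Signatures (|P|; sorted positive RHS coefficients), sorted:
{ (2;()) ×3,  (2;(1)) ×9,  (2;(2)) ×2 }


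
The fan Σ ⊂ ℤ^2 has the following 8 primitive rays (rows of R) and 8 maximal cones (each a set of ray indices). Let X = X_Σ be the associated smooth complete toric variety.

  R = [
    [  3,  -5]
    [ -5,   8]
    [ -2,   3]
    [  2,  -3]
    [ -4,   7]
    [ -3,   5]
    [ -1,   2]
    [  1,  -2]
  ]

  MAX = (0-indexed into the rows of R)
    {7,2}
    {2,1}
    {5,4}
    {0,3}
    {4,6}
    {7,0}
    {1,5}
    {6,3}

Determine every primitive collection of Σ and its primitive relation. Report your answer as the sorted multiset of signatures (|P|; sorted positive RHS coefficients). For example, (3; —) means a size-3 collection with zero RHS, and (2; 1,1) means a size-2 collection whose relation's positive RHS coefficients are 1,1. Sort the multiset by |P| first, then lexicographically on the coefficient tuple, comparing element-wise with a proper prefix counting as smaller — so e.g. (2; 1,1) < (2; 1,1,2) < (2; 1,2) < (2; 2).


Primitive collections (20):

  P = {0,5}:  v_{0} + v_{5} = 0  →  sig = (2; —)
  P = {2,3}:  v_{2} + v_{3} = 0  →  sig = (2; —)
  P = {6,7}:  v_{6} + v_{7} = 0  →  sig = (2; —)
  P = {0,1}:  v_{0} + v_{1} = v_{2}  →  sig = (2; 1)
  P = {0,2}:  v_{0} + v_{2} = v_{7}  →  sig = (2; 1)
  P = {0,4}:  v_{0} + v_{4} = v_{6}  →  sig = (2; 1)
  P = {0,6}:  v_{0} + v_{6} = v_{3}  →  sig = (2; 1)
  P = {1,3}:  v_{1} + v_{3} = v_{5}  →  sig = (2; 1)
  P = {2,5}:  v_{2} + v_{5} = v_{1}  →  sig = (2; 1)
  P = {2,6}:  v_{2} + v_{6} = v_{5}  →  sig = (2; 1)
  P = {3,5}:  v_{3} + v_{5} = v_{6}  →  sig = (2; 1)
  P = {3,7}:  v_{3} + v_{7} = v_{0}  →  sig = (2; 1)
  P = {4,7}:  v_{4} + v_{7} = v_{5}  →  sig = (2; 1)
  P = {5,6}:  v_{5} + v_{6} = v_{4}  →  sig = (2; 1)
  P = {5,7}:  v_{5} + v_{7} = v_{2}  →  sig = (2; 1)
  P = {1,6}:  v_{1} + v_{6} = 2·v_{5}  →  sig = (2; 2)
  P = {1,7}:  v_{1} + v_{7} = 2·v_{2}  →  sig = (2; 2)
  P = {2,4}:  v_{2} + v_{4} = 2·v_{5}  →  sig = (2; 2)
  P = {3,4}:  v_{3} + v_{4} = 2·v_{6}  →  sig = (2; 2)
  P = {1,4}:  v_{1} + v_{4} = 3·v_{5}  →  sig = (2; 3)

so the primitive-relation signature multiset is
{ (2; —) ×3,  (2; 1) ×12,  (2; 2) ×4,  (2; 3) }


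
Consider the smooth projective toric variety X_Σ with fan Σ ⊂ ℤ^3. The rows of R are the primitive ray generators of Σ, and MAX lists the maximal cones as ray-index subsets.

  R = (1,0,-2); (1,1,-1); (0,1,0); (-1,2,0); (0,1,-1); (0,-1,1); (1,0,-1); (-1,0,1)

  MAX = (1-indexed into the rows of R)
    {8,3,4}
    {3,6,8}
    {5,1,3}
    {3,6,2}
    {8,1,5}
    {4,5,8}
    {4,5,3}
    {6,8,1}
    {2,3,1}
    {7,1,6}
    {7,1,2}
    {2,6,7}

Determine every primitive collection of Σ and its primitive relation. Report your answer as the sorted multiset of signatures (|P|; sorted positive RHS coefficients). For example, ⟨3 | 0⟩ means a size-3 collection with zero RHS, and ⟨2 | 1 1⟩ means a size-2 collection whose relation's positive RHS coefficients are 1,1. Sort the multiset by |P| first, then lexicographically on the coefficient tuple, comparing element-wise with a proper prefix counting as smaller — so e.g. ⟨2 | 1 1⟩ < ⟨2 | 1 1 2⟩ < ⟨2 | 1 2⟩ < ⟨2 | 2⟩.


14 collections generate NE(X_Σ); each relation:

  P={5,6}:  v_{5} + v_{6} = 0  →  sig = ⟨2 | 0⟩
  P={7,8}:  v_{7} + v_{8} = 0  →  sig = ⟨2 | 0⟩
  P={2,8}:  v_{2} + v_{8} = v_{3}  →  sig = ⟨2 | 1⟩
  P={3,7}:  v_{3} + v_{7} = v_{2}  →  sig = ⟨2 | 1⟩
  P={4,6}:  v_{4} + v_{6} = v_{3} + v_{8}  →  sig = ⟨2 | 1 1⟩
  P={4,7}:  v_{4} + v_{7} = v_{3} + v_{5}  →  sig = ⟨2 | 1 1⟩
  P={5,7}:  v_{5} + v_{7} = v_{1} + v_{3}  →  sig = ⟨2 | 1 1⟩
  P={2,4}:  v_{2} + v_{4} = 2·v_{3} + v_{5}  →  sig = ⟨2 | 1 2⟩
  P={2,5}:  v_{2} + v_{5} = v_{1} + 2·v_{3}  →  sig = ⟨2 | 1 2⟩
  P={1,4}:  v_{1} + v_{4} = 2·v_{5}  →  sig = ⟨2 | 2⟩
  P={1,3,6}:  v_{1} + v_{3} + v_{6} = v_{7}  →  sig = ⟨3 | 1⟩
  P={1,3,8}:  v_{1} + v_{3} + v_{8} = v_{5}  →  sig = ⟨3 | 1⟩
  P={3,5,8}:  v_{3} + v_{5} + v_{8} = v_{4}  →  sig = ⟨3 | 1⟩
  P={1,2,6}:  v_{1} + v_{2} + v_{6} = 2·v_{7}  →  sig = ⟨3 | 2⟩

so the primitive-relation signature multiset is
    |P|=2: 10 collections, coeffs (), (), (1), (1), (1,1), (1,1), (1,1), (1,2), (1,2), (2)
    |P|=3: 4 collections, coeffs (1), (1), (1), (2)


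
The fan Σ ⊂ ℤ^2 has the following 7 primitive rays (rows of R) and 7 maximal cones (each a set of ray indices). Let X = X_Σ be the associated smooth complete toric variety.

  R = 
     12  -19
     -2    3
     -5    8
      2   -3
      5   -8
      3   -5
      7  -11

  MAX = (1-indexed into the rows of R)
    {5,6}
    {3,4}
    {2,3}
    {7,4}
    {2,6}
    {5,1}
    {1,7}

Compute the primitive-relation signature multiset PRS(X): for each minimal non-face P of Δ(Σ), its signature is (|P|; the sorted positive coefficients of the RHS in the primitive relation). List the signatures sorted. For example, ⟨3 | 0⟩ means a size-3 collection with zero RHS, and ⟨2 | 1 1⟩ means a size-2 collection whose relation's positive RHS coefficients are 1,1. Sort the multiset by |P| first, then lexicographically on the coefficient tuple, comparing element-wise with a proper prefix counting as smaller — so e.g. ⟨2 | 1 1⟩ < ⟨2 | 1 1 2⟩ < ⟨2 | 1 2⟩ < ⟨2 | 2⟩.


|primitive collections| = 14. Relations:

  • {2,4}:  v_{2} + v_{4} = 0  →  sig = ⟨2 | 0⟩
  • {3,5}:  v_{3} + v_{5} = 0  →  sig = ⟨2 | 0⟩
  • {1,3}:  v_{1} + v_{3} = v_{7}  →  sig = ⟨2 | 1⟩
  • {2,5}:  v_{2} + v_{5} = v_{6}  →  sig = ⟨2 | 1⟩
  • {2,7}:  v_{2} + v_{7} = v_{5}  →  sig = ⟨2 | 1⟩
  • {3,6}:  v_{3} + v_{6} = v_{2}  →  sig = ⟨2 | 1⟩
  • {3,7}:  v_{3} + v_{7} = v_{4}  →  sig = ⟨2 | 1⟩
  • {4,5}:  v_{4} + v_{5} = v_{7}  →  sig = ⟨2 | 1⟩
  • {4,6}:  v_{4} + v_{6} = v_{5}  →  sig = ⟨2 | 1⟩
  • {5,7}:  v_{5} + v_{7} = v_{1}  →  sig = ⟨2 | 1⟩
  • {1,2}:  v_{1} + v_{2} = 2·v_{5}  →  sig = ⟨2 | 2⟩
  • {1,4}:  v_{1} + v_{4} = 2·v_{7}  →  sig = ⟨2 | 2⟩
  • {6,7}:  v_{6} + v_{7} = 2·v_{5}  →  sig = ⟨2 | 2⟩
  • {1,6}:  v_{1} + v_{6} = 3·v_{5}  →  sig = ⟨2 | 3⟩

Hence PRS(X_Σ) =
{ ⟨2 | 0⟩ ×2,  ⟨2 | 1⟩ ×8,  ⟨2 | 2⟩ ×3,  ⟨2 | 3⟩ }


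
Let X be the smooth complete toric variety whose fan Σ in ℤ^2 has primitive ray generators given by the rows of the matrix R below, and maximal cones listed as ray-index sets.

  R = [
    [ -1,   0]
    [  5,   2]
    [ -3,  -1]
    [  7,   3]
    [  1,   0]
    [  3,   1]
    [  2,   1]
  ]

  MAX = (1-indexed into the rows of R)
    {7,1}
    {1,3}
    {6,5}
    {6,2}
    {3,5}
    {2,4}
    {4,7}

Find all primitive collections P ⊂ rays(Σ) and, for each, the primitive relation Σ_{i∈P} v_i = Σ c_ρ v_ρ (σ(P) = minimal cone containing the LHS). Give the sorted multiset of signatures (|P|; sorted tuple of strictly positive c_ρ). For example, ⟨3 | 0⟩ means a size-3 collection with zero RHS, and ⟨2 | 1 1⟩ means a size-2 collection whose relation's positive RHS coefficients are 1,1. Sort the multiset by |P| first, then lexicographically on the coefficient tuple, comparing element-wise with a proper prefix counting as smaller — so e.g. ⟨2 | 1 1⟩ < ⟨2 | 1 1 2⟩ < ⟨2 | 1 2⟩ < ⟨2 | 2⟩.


Primitive collections (14):

  P = {1,5}:  v_{1} + v_{5} = 0  so sig = ⟨2 | 0⟩
  P = {3,6}:  v_{3} + v_{6} = 0  so sig = ⟨2 | 0⟩
  P = {1,6}:  v_{1} + v_{6} = v_{7}  so sig = ⟨2 | 1⟩
  P = {2,3}:  v_{2} + v_{3} = v_{7}  so sig = ⟨2 | 1⟩
  P = {2,7}:  v_{2} + v_{7} = v_{4}  so sig = ⟨2 | 1⟩
  P = {3,7}:  v_{3} + v_{7} = v_{1}  so sig = ⟨2 | 1⟩
  P = {5,7}:  v_{5} + v_{7} = v_{6}  so sig = ⟨2 | 1⟩
  P = {6,7}:  v_{6} + v_{7} = v_{2}  so sig = ⟨2 | 1⟩
  P = {4,5}:  v_{4} + v_{5} = v_{2} + v_{6}  so sig = ⟨2 | 1 1⟩
  P = {1,2}:  v_{1} + v_{2} = 2·v_{7}  so sig = ⟨2 | 2⟩
  P = {2,5}:  v_{2} + v_{5} = 2·v_{6}  so sig = ⟨2 | 2⟩
  P = {3,4}:  v_{3} + v_{4} = 2·v_{7}  so sig = ⟨2 | 2⟩
  P = {4,6}:  v_{4} + v_{6} = 2·v_{2}  so sig = ⟨2 | 2⟩
  P = {1,4}:  v_{1} + v_{4} = 3·v_{7}  so sig = ⟨2 | 3⟩

Signatures (|P|; sorted positive RHS coefficients), sorted:
{ ⟨2 | 0⟩ ×2,  ⟨2 | 1⟩ ×6,  ⟨2 | 1 1⟩,  ⟨2 | 2⟩ ×4,  ⟨2 | 3⟩ }


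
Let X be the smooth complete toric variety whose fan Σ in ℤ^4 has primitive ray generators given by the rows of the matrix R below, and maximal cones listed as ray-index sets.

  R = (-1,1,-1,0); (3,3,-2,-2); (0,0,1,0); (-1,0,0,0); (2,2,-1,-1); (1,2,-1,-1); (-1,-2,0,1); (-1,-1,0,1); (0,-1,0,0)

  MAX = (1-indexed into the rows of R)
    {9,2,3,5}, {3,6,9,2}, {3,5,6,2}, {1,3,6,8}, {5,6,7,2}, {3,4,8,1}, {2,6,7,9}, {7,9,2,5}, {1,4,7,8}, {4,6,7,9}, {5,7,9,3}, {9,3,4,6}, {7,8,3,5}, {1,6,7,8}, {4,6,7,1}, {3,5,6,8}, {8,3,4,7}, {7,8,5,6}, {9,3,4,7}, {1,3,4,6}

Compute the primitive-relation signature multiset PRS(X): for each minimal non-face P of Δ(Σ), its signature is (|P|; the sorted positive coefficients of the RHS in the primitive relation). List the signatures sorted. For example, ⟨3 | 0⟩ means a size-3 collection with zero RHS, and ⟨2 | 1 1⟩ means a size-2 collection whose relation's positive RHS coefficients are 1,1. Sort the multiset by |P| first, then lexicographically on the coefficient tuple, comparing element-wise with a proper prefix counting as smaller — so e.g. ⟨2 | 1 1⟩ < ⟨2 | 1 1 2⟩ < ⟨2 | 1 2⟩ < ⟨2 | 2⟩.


Minimal non-faces — 12 found among 9 rays, 20 max cones:

  {4,5}:  v_{4} + v_{5} = v_{6} — sig = ⟨2 | 1⟩
  {8,9}:  v_{8} + v_{9} = v_{7} — sig = ⟨2 | 1⟩
  {1,9}:  v_{1} + v_{9} = v_{4} + v_{6} + v_{7} — sig = ⟨2 | 1 1 1⟩
  {2,8}:  v_{2} + v_{8} = v_{5} + v_{6} + v_{7} — sig = ⟨2 | 1 1 1⟩
  {1,5}:  v_{1} + v_{5} = 2·v_{6} + v_{8} — sig = ⟨2 | 1 2⟩
  {2,4}:  v_{2} + v_{4} = 2·v_{6} + v_{9} — sig = ⟨2 | 1 2⟩
  {1,2}:  v_{1} + v_{2} = 3·v_{6} + v_{7} — sig = ⟨2 | 1 3⟩
  {3,6,7}:  v_{3} + v_{6} + v_{7} = 0 — sig = ⟨3 | 0⟩
  {4,6,8}:  v_{4} + v_{6} + v_{8} = v_{1} — sig = ⟨3 | 1⟩
  {5,6,9}:  v_{5} + v_{6} + v_{9} = v_{2} — sig = ⟨3 | 1⟩
  {1,3,7}:  v_{1} + v_{3} + v_{7} = v_{4} + v_{8} — sig = ⟨3 | 1 1⟩
  {2,3,7}:  v_{2} + v_{3} + v_{7} = v_{5} + v_{9} — sig = ⟨3 | 1 1⟩

Signatures (|P|; sorted positive RHS coefficients), sorted:
    ⟨2 | 1⟩
    ⟨2 | 1⟩
    ⟨2 | 1 1 1⟩
    ⟨2 | 1 1 1⟩
    ⟨2 | 1 2⟩
    ⟨2 | 1 2⟩
    ⟨2 | 1 3⟩
    ⟨3 | 0⟩
    ⟨3 | 1⟩
    ⟨3 | 1⟩
    ⟨3 | 1 1⟩
    ⟨3 | 1 1⟩


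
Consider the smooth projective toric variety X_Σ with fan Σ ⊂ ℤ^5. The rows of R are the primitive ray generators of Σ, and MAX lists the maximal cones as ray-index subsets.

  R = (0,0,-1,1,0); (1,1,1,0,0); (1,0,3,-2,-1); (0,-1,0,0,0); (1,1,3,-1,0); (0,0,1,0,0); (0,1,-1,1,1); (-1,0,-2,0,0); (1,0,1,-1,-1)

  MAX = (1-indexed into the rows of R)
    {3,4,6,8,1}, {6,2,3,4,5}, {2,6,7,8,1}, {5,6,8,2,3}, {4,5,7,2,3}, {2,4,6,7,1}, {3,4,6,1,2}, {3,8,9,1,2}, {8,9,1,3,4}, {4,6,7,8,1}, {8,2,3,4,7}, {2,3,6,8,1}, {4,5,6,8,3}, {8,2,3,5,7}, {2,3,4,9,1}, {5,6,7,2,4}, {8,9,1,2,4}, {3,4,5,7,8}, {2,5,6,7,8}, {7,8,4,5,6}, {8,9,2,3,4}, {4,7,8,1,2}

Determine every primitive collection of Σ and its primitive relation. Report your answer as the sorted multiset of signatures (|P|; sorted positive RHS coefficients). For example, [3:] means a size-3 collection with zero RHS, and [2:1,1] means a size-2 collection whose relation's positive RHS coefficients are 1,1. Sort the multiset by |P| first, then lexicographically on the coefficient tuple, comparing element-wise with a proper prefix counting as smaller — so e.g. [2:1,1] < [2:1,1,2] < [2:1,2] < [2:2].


9 collections generate NE(X_Σ); each relation:

  {1,5}:  v_{1} + v_{5} = v_{2} + v_{6} — sig = [2:1,1]
  {5,9}:  v_{5} + v_{9} = v_{2} + v_{3} — sig = [2:1,1]
  {6,9}:  v_{6} + v_{9} = v_{1} + v_{3} — sig = [2:1,1]
  {7,9}:  v_{7} + v_{9} = 2·v_{2} + v_{4} + v_{8} — sig = [2:1,1,2]
  {1,3,7}:  v_{1} + v_{3} + v_{7} = v_{2} — sig = [3:1]
  {3,6,7}:  v_{3} + v_{6} + v_{7} = v_{5} — sig = [3:1]
  {2,4,6,8}:  v_{2} + v_{4} + v_{6} + v_{8} = 0 — sig = [4:]
  {2,4,5,8}:  v_{2} + v_{4} + v_{5} + v_{8} = v_{3} + v_{7} — sig = [4:1,1]
  {1,2,3,4,8}:  v_{1} + v_{2} + v_{3} + v_{4} + v_{8} = v_{9} — sig = [5:1]

Signatures (|P|; sorted positive RHS coefficients), sorted:
{ [2:1,1] ×3,  [2:1,1,2],  [3:1] ×2,  [4:],  [4:1,1],  [5:1] }


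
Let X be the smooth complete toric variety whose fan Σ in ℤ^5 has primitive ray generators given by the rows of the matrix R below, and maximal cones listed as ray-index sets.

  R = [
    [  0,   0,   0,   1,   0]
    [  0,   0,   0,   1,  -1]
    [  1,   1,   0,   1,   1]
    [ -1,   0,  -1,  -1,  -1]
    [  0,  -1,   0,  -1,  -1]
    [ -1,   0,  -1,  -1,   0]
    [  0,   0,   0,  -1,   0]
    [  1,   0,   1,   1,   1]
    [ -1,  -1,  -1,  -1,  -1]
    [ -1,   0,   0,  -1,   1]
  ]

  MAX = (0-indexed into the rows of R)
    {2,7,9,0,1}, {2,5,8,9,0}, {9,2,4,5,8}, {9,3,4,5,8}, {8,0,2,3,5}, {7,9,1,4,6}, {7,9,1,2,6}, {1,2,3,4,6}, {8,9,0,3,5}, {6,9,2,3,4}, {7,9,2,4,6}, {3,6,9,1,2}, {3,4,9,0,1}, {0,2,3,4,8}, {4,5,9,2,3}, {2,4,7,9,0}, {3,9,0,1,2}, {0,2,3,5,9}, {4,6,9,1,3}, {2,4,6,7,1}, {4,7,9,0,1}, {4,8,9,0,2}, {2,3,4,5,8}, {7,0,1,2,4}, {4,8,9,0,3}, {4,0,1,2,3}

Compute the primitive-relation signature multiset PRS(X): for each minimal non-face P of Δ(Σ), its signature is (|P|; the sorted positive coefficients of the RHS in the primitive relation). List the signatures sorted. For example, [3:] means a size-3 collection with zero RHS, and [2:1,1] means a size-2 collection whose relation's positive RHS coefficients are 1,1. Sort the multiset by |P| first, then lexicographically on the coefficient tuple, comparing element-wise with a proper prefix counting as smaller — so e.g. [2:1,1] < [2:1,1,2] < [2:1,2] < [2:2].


The 12 primitive collections of Σ (r=10, n=5):

  {0,6}:  v_{0} + v_{6} = 0  so sig = [2:]
  {3,7}:  v_{3} + v_{7} = 0  so sig = [2:]
  {1,5}:  v_{1} + v_{5} = v_{0} + v_{3}  so sig = [2:1,1]
  {6,8}:  v_{6} + v_{8} = v_{4} + v_{5}  so sig = [2:1,1]
  {5,6}:  v_{5} + v_{6} = v_{2} + v_{3} + v_{4} + v_{9}  so sig = [2:1,1,1,1]
  {5,7}:  v_{5} + v_{7} = v_{0} + v_{2} + v_{4} + v_{9}  so sig = [2:1,1,1,1]
  {1,8}:  v_{1} + v_{8} = 2·v_{0} + v_{3} + v_{4}  so sig = [2:1,1,2]
  {7,8}:  v_{7} + v_{8} = 2·v_{0} + v_{2} + 2·v_{4} + v_{9}  so sig = [2:1,1,2,2]
  {0,4,5}:  v_{0} + v_{4} + v_{5} = v_{8}  so sig = [3:1]
  {1,2,4,9}:  v_{1} + v_{2} + v_{4} + v_{9} = 0  so sig = [4:]
  {2,3,8,9}:  v_{2} + v_{3} + v_{8} + v_{9} = 2·v_{5}  so sig = [4:2]
  {0,2,3,4,9}:  v_{0} + v_{2} + v_{3} + v_{4} + v_{9} = v_{5}  so sig = [5:1]

so the primitive-relation signature multiset is
    |P|=2: 8 collections, coeffs (), (), (1,1), (1,1), (1,1,1,1), (1,1,1,1), (1,1,2), (1,1,2,2)
    |P|=3: 1 collection, coeffs (1)
    |P|=4: 2 collections, coeffs (), (2)
    |P|=5: 1 collection, coeffs (1)


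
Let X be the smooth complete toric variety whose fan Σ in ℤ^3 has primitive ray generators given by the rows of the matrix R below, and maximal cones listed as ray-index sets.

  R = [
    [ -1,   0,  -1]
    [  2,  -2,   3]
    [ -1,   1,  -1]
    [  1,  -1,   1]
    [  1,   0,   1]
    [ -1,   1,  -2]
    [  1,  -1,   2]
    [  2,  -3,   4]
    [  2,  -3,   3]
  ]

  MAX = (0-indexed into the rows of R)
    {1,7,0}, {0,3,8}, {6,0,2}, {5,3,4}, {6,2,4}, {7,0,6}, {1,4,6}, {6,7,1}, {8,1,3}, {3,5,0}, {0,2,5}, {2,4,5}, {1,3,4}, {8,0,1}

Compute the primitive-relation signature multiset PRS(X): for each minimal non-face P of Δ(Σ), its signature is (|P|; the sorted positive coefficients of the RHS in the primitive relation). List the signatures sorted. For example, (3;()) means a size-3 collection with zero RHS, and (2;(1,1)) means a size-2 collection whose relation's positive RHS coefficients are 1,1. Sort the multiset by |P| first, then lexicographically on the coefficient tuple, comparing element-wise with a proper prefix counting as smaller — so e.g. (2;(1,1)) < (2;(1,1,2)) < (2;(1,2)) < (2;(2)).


The 17 primitive collections of Σ (r=9, n=3):

  P = {0,4}:  v_{0} + v_{4} = 0  ⇒ sig = (2;())
  P = {2,3}:  v_{2} + v_{3} = 0  ⇒ sig = (2;())
  P = {5,6}:  v_{5} + v_{6} = 0  ⇒ sig = (2;())
  P = {1,2}:  v_{1} + v_{2} = v_{6}  ⇒ sig = (2;(1))
  P = {1,5}:  v_{1} + v_{5} = v_{3}  ⇒ sig = (2;(1))
  P = {3,6}:  v_{3} + v_{6} = v_{1}  ⇒ sig = (2;(1))
  P = {2,8}:  v_{2} + v_{8} = v_{0} + v_{1}  ⇒ sig = (2;(1,1))
  P = {4,7}:  v_{4} + v_{7} = v_{1} + v_{6}  ⇒ sig = (2;(1,1))
  P = {4,8}:  v_{4} + v_{8} = v_{1} + v_{3}  ⇒ sig = (2;(1,1))
  P = {5,7}:  v_{5} + v_{7} = v_{0} + v_{1}  ⇒ sig = (2;(1,1))
  P = {2,7}:  v_{2} + v_{7} = v_{0} + 2·v_{6}  ⇒ sig = (2;(1,2))
  P = {3,7}:  v_{3} + v_{7} = v_{0} + 2·v_{1}  ⇒ sig = (2;(1,2))
  P = {5,8}:  v_{5} + v_{8} = v_{0} + 2·v_{3}  ⇒ sig = (2;(1,2))
  P = {6,8}:  v_{6} + v_{8} = v_{0} + 2·v_{1}  ⇒ sig = (2;(1,2))
  P = {7,8}:  v_{7} + v_{8} = 2·v_{0} + 3·v_{1}  ⇒ sig = (2;(2,3))
  P = {0,1,3}:  v_{0} + v_{1} + v_{3} = v_{8}  ⇒ sig = (3;(1))
  P = {0,1,6}:  v_{0} + v_{1} + v_{6} = v_{7}  ⇒ sig = (3;(1))

so the primitive-relation signature multiset is
[(2;()), (2;()), (2;()), (2;(1)), (2;(1)), (2;(1)), (2;(1,1)), (2;(1,1)), (2;(1,1)), (2;(1,1)), (2;(1,2)), (2;(1,2)), (2;(1,2)), (2;(1,2)), (2;(2,3)), (3;(1)), (3;(1))]


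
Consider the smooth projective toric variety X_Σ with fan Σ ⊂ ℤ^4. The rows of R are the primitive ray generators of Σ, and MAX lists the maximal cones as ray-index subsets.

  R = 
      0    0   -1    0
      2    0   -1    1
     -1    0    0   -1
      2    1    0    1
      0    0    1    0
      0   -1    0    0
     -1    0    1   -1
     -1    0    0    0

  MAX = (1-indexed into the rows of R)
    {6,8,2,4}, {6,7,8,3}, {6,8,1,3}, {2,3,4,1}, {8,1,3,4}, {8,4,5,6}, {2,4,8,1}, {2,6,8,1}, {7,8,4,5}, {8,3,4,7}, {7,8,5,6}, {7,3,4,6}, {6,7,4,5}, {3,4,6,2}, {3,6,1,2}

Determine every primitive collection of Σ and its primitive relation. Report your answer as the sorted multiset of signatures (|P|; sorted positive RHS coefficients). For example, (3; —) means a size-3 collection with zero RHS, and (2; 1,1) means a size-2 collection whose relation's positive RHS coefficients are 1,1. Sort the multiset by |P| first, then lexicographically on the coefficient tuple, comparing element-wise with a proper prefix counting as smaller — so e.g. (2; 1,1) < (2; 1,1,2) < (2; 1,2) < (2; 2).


Σ has 9 primitive collections:

  • {1,5}:  v_{1} + v_{5} = 0  ⟹  sig = (2; —)
  • {1,7}:  v_{1} + v_{7} = v_{3}  ⟹  sig = (2; 1)
  • {3,5}:  v_{3} + v_{5} = v_{7}  ⟹  sig = (2; 1)
  • {2,5}:  v_{2} + v_{5} = v_{4} + v_{6}  ⟹  sig = (2; 1,1)
  • {2,7}:  v_{2} + v_{7} = v_{3} + v_{4} + v_{6}  ⟹  sig = (2; 1,1,1)
  • {1,4,6}:  v_{1} + v_{4} + v_{6} = v_{2}  ⟹  sig = (3; 1)
  • {2,3,8}:  v_{2} + v_{3} + v_{8} = v_{1}  ⟹  sig = (3; 1)
  • {3,4,6,8}:  v_{3} + v_{4} + v_{6} + v_{8} = 0  ⟹  sig = (4; —)
  • {4,6,7,8}:  v_{4} + v_{6} + v_{7} + v_{8} = v_{5}  ⟹  sig = (4; 1)

so the primitive-relation signature multiset is
{ (2; —),  (2; 1) ×2,  (2; 1,1),  (2; 1,1,1),  (3; 1) ×2,  (4; —),  (4; 1) }
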